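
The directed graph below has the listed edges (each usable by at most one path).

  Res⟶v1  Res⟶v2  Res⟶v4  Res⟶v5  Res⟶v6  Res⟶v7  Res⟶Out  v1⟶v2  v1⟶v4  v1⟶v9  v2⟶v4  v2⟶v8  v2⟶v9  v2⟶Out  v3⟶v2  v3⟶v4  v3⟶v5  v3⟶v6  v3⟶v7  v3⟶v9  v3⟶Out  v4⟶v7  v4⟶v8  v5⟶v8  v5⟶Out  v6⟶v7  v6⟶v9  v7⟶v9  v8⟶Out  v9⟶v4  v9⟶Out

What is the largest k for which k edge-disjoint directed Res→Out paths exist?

5

Assign every edge capacity 1; by Menger, the answer equals the max flow.
Path Res→Out (+1); total 1.
Path Res→v2→Out (+1); total 2.
Path Res→v5→Out (+1); total 3.
Path Res→v1→v9→Out (+1); total 4.
Path Res→v4→v8→Out (+1); total 5.
No residual Res→Out path; max flow = 5.
Certifying cut of size 5: {Res→Out, Res→v5, v2→Out, v8→Out, v9→Out}.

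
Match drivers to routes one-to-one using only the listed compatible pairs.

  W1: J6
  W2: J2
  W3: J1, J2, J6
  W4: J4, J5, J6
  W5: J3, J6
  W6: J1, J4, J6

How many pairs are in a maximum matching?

Unit-capacity flow: source→left, listed edges, right→sink; max matching = max flow.
Augmenting path W1→J6 (+1); matched 1.
Augmenting path W2→J2 (+1); matched 2.
Augmenting path W3→J1 (+1); matched 3.
Augmenting path W4→J4 (+1); matched 4.
Augmenting path W5→J3 (+1); matched 5.
Augmenting path W6→J4→W4→J5 (+1); matched 6.
No augmenting path remains; maximum matching = 6.
König certificate: {W1, W2, W3, W4, W5, W6} is a vertex cover of size 6 (every listed pair touches it), so no matching can be larger.

6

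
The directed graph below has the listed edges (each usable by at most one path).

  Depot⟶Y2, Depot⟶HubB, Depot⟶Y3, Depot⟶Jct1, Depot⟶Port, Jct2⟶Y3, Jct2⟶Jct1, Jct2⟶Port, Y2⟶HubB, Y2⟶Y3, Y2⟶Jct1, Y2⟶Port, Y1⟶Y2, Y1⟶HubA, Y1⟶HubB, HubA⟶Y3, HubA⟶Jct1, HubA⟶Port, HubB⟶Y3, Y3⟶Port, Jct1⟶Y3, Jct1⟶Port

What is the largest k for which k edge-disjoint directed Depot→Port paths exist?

Assign every edge capacity 1; by Menger, the answer equals the max flow.
Path Depot→Port (+1); total 1.
Path Depot→Y2→Port (+1); total 2.
Path Depot→Y3→Port (+1); total 3.
Path Depot→Jct1→Port (+1); total 4.
No residual Depot→Port path; max flow = 4.
Certifying cut of size 4: {Depot→Jct1, Depot→Port, Depot→Y2, Y3→Port}.

4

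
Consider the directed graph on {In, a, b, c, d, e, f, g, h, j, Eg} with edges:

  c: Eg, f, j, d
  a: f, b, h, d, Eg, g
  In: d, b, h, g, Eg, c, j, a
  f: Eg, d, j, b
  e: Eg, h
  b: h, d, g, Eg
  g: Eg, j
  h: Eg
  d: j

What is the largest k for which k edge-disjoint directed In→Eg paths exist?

Assign every edge capacity 1; by Menger, the answer equals the max flow.
Path In→Eg (+1); total 1.
Path In→a→Eg (+1); total 2.
Path In→b→Eg (+1); total 3.
Path In→c→Eg (+1); total 4.
Path In→g→Eg (+1); total 5.
Path In→h→Eg (+1); total 6.
No residual In→Eg path; max flow = 6.
Certifying cut of size 6: {In→Eg, In→a, In→b, In→c, In→g, In→h}.

6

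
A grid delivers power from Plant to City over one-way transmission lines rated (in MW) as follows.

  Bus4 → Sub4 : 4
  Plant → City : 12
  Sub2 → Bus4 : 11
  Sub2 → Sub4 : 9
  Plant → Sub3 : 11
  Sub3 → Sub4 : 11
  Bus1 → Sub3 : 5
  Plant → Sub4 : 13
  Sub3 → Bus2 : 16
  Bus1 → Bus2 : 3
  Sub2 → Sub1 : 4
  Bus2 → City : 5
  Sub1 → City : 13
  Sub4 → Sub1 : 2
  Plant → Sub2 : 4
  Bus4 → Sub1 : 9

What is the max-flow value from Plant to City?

23

Augment Plant→City: bottleneck 12, flow now 12.
Augment Plant→Sub2→Sub1→City: bottleneck 4, flow now 16.
Augment Plant→Sub3→Bus2→City: bottleneck 5, flow now 21.
Augment Plant→Sub4→Sub1→City: bottleneck 2, flow now 23.
No augmenting path remains; maximum flow = 23.
In the residual graph, reachable from Plant: {Plant, Sub3, Sub4, Bus2}.
Min-cut edges: Plant→Sub2 (4), Plant→City (12), Sub4→Sub1 (2), Bus2→City (5); capacity 4 + 12 + 2 + 5 = 23.
This cut is saturated, so no flow can exceed 23.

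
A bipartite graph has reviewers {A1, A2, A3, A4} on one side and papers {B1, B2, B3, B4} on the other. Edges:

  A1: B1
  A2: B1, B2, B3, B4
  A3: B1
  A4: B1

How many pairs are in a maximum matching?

2

Unit-capacity flow: source→left, listed edges, right→sink; max matching = max flow.
Augmenting path A1→B1 (+1); matched 1.
Augmenting path A2→B2 (+1); matched 2.
No augmenting path remains; maximum matching = 2.
König certificate: {A2, B1} is a vertex cover of size 2 (every listed pair touches it), so no matching can be larger.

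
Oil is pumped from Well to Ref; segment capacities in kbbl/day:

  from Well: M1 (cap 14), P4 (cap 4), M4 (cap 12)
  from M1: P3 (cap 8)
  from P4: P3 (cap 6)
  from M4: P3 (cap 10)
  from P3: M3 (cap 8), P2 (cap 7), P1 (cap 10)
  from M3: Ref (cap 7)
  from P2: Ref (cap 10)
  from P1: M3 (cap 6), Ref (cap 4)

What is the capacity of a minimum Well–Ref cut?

18

Augment Well→M1→P3→M3→Ref: bottleneck 7, flow now 7.
Augment Well→M1→P3→P2→Ref: bottleneck 1, flow now 8.
Augment Well→P4→P3→P2→Ref: bottleneck 4, flow now 12.
Augment Well→M4→P3→P2→Ref: bottleneck 2, flow now 14.
Augment Well→M4→P3→P1→Ref: bottleneck 4, flow now 18.
No augmenting path remains; maximum flow = 18.
By max-flow min-cut, the minimum cut capacity equals the max flow.
In the residual graph, reachable from Well: {Well, M1, P4, M4, P3, M3, P1}.
Min-cut edges: P3→P2 (7), M3→Ref (7), P1→Ref (4); capacity 7 + 7 + 4 = 18.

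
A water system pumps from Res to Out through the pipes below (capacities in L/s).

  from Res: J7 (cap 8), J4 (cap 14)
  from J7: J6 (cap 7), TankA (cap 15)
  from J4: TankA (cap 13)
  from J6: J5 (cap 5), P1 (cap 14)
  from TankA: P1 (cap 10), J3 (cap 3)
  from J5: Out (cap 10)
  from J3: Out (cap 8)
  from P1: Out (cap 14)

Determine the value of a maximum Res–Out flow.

Augment Res→J7→J6→J5→Out: bottleneck 5, flow now 5.
Augment Res→J7→J6→P1→Out: bottleneck 2, flow now 7.
Augment Res→J7→TankA→J3→Out: bottleneck 1, flow now 8.
Augment Res→J4→TankA→J3→Out: bottleneck 2, flow now 10.
Augment Res→J4→TankA→P1→Out: bottleneck 10, flow now 20.
No augmenting path remains; maximum flow = 20.
In the residual graph, reachable from Res: {Res, J7, J4, TankA}.
Min-cut edges: J7→J6 (7), TankA→J3 (3), TankA→P1 (10); capacity 7 + 3 + 10 = 20.
This cut is saturated, so no flow can exceed 20.

20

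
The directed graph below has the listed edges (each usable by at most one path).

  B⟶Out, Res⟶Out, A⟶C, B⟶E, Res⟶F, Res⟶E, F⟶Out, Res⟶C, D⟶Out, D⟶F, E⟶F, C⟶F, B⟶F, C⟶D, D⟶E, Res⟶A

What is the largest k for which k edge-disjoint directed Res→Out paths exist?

3

Assign every edge capacity 1; by Menger, the answer equals the max flow.
Path Res→Out (+1); total 1.
Path Res→F→Out (+1); total 2.
Path Res→C→D→Out (+1); total 3.
No residual Res→Out path; max flow = 3.
Certifying cut of size 3: {C→D, F→Out, Res→Out}.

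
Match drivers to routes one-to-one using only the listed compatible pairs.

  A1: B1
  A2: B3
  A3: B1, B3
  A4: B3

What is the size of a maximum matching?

Unit-capacity flow: source→left, listed edges, right→sink; max matching = max flow.
Augmenting path A1→B1 (+1); matched 1.
Augmenting path A2→B3 (+1); matched 2.
No augmenting path remains; maximum matching = 2.
König certificate: {B1, B3} is a vertex cover of size 2 (every listed pair touches it), so no matching can be larger.

2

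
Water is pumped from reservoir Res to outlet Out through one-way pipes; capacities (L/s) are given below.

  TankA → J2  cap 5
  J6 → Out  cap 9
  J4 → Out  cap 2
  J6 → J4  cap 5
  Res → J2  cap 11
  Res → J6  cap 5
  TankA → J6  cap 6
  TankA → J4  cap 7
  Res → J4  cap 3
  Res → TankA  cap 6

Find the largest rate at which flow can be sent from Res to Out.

Augment Res→J6→Out: bottleneck 5, flow now 5.
Augment Res→J4→Out: bottleneck 2, flow now 7.
Augment Res→TankA→J6→Out: bottleneck 4, flow now 11.
No augmenting path remains; maximum flow = 11.
In the residual graph, reachable from Res: {Res, TankA, J6, J4, J2}.
Min-cut edges: J6→Out (9), J4→Out (2); capacity 9 + 2 = 11.
This cut is saturated, so no flow can exceed 11.

11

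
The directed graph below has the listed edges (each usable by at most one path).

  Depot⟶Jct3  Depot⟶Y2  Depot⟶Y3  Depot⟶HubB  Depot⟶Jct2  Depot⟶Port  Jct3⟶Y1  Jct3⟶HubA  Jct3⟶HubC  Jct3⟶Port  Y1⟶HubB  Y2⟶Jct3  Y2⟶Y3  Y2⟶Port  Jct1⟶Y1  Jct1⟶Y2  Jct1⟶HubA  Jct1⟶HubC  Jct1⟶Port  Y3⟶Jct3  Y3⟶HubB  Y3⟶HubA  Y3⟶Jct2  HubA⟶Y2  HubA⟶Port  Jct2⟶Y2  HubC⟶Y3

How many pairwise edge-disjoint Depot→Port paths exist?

Assign every edge capacity 1; by Menger, the answer equals the max flow.
Path Depot→Port (+1); total 1.
Path Depot→Jct3→Port (+1); total 2.
Path Depot→Y2→Port (+1); total 3.
Path Depot→Y3→HubA→Port (+1); total 4.
No residual Depot→Port path; max flow = 4.
Certifying cut of size 4: {Depot→Port, HubA→Port, Jct3→Port, Y2→Port}.

4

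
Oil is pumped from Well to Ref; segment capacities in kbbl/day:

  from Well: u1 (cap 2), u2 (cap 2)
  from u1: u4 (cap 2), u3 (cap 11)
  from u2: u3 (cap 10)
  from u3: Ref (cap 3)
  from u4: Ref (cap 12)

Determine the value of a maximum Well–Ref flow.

Augment Well→u1→u3→Ref: bottleneck 2, flow now 2.
Augment Well→u2→u3→Ref: bottleneck 1, flow now 3.
Augment Well→u2→u3→u1→u4→Ref: bottleneck 1, flow now 4. (uses reverse residual edge)
No augmenting path remains; maximum flow = 4.
In the residual graph, reachable from Well: {Well}.
Min-cut edges: Well→u1 (2), Well→u2 (2); capacity 2 + 2 = 4.
This cut is saturated, so no flow can exceed 4.

4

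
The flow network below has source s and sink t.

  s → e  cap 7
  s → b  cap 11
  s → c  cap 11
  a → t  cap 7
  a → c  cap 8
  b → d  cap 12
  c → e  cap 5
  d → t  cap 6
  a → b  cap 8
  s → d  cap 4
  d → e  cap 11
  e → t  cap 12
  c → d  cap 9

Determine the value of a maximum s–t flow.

18

Augment s→d→t: bottleneck 4, flow now 4.
Augment s→e→t: bottleneck 7, flow now 11.
Augment s→b→d→t: bottleneck 2, flow now 13.
Augment s→c→e→t: bottleneck 5, flow now 18.
No augmenting path remains; maximum flow = 18.
In the residual graph, reachable from s: {s, b, c, d, e}.
Min-cut edges: d→t (6), e→t (12); capacity 6 + 12 = 18.
This cut is saturated, so no flow can exceed 18.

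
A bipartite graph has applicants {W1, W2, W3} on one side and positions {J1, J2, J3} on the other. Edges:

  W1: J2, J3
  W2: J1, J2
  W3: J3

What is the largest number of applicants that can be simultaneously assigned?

3

Unit-capacity flow: source→left, listed edges, right→sink; max matching = max flow.
Augmenting path W1→J2 (+1); matched 1.
Augmenting path W2→J1 (+1); matched 2.
Augmenting path W3→J3 (+1); matched 3.
No augmenting path remains; maximum matching = 3.
König certificate: {W1, W2, W3} is a vertex cover of size 3 (every listed pair touches it), so no matching can be larger.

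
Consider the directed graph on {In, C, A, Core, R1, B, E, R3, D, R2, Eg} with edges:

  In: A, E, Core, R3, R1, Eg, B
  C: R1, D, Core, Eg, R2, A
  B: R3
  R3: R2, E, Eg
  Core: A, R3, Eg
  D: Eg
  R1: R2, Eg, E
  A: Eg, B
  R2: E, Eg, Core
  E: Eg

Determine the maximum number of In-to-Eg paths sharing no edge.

Assign every edge capacity 1; by Menger, the answer equals the max flow.
Path In→Eg (+1); total 1.
Path In→A→Eg (+1); total 2.
Path In→Core→Eg (+1); total 3.
Path In→R1→Eg (+1); total 4.
Path In→E→Eg (+1); total 5.
Path In→R3→Eg (+1); total 6.
Path In→B→R3→R2→Eg (+1); total 7.
No residual In→Eg path; max flow = 7.
Certifying cut of size 7: {In→A, In→B, In→Core, In→E, In→Eg, In→R1, In→R3}.

7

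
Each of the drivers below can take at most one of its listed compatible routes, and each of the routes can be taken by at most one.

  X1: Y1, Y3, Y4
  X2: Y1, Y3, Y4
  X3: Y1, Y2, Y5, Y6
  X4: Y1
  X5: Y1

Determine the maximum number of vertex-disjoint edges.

Unit-capacity flow: source→left, listed edges, right→sink; max matching = max flow.
Augmenting path X1→Y1 (+1); matched 1.
Augmenting path X2→Y3 (+1); matched 2.
Augmenting path X3→Y2 (+1); matched 3.
Augmenting path X4→Y1→X1→Y4 (+1); matched 4.
No augmenting path remains; maximum matching = 4.
König certificate: {X1, X2, X3, Y1} is a vertex cover of size 4 (every listed pair touches it), so no matching can be larger.

4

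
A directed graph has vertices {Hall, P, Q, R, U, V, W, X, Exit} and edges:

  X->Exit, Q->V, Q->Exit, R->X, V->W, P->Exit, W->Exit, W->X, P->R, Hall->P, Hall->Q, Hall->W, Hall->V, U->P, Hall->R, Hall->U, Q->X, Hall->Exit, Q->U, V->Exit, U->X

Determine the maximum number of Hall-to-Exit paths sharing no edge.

Assign every edge capacity 1; by Menger, the answer equals the max flow.
Path Hall→Exit (+1); total 1.
Path Hall→P→Exit (+1); total 2.
Path Hall→Q→Exit (+1); total 3.
Path Hall→V→Exit (+1); total 4.
Path Hall→W→Exit (+1); total 5.
Path Hall→R→X→Exit (+1); total 6.
No residual Hall→Exit path; max flow = 6.
Certifying cut of size 6: {Hall→Exit, Hall→Q, Hall→V, Hall→W, P→Exit, X→Exit}.

6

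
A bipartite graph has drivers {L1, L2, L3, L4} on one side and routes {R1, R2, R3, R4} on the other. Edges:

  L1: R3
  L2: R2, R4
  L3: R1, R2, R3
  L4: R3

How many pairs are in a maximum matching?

3

Unit-capacity flow: source→left, listed edges, right→sink; max matching = max flow.
Augmenting path L1→R3 (+1); matched 1.
Augmenting path L2→R2 (+1); matched 2.
Augmenting path L3→R1 (+1); matched 3.
No augmenting path remains; maximum matching = 3.
König certificate: {L2, L3, R3} is a vertex cover of size 3 (every listed pair touches it), so no matching can be larger.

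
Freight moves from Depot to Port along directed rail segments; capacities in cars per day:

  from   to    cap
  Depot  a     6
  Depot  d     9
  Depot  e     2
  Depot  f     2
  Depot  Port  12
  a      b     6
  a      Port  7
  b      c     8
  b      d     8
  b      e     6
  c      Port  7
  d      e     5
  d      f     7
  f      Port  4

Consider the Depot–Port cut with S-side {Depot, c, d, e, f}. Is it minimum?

No — its capacity is 29, but the minimum cut has capacity 22.

Given cut capacity: 6 + 12 + 7 + 4 = 29.
Augment Depot→Port: bottleneck 12, flow now 12.
Augment Depot→a→Port: bottleneck 6, flow now 18.
Augment Depot→f→Port: bottleneck 2, flow now 20.
Augment Depot→d→f→Port: bottleneck 2, flow now 22.
No augmenting path remains; maximum flow = 22.
In the residual graph, reachable from Depot: {Depot, d, e, f}.
Min-cut edges: Depot→a (6), Depot→Port (12), f→Port (4); capacity 6 + 12 + 4 = 22.
Cut capacity 29 exceeds the max flow 22, so it is not minimum.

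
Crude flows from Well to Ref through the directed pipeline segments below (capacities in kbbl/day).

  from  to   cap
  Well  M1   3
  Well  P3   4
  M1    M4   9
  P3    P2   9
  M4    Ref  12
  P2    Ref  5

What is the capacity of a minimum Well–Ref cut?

Augment Well→M1→M4→Ref: bottleneck 3, flow now 3.
Augment Well→P3→P2→Ref: bottleneck 4, flow now 7.
No augmenting path remains; maximum flow = 7.
By max-flow min-cut, the minimum cut capacity equals the max flow.
In the residual graph, reachable from Well: {Well}.
Min-cut edges: Well→M1 (3), Well→P3 (4); capacity 3 + 4 = 7.

7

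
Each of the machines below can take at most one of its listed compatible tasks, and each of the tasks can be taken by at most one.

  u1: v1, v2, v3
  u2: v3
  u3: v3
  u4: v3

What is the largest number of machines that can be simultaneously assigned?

2

Unit-capacity flow: source→left, listed edges, right→sink; max matching = max flow.
Augmenting path u1→v1 (+1); matched 1.
Augmenting path u2→v3 (+1); matched 2.
No augmenting path remains; maximum matching = 2.
König certificate: {u1, v3} is a vertex cover of size 2 (every listed pair touches it), so no matching can be larger.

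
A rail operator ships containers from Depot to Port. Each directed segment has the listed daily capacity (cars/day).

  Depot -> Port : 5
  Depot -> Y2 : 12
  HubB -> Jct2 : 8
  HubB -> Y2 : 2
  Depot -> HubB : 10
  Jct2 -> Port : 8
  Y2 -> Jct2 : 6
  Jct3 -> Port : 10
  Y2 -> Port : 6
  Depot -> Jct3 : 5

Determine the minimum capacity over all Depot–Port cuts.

Augment Depot→Port: bottleneck 5, flow now 5.
Augment Depot→Jct3→Port: bottleneck 5, flow now 10.
Augment Depot→Y2→Port: bottleneck 6, flow now 16.
Augment Depot→HubB→Jct2→Port: bottleneck 8, flow now 24.
No augmenting path remains; maximum flow = 24.
By max-flow min-cut, the minimum cut capacity equals the max flow.
In the residual graph, reachable from Depot: {Depot, HubB, Y2, Jct2}.
Min-cut edges: Depot→Jct3 (5), Depot→Port (5), Y2→Port (6), Jct2→Port (8); capacity 5 + 5 + 6 + 8 = 24.

24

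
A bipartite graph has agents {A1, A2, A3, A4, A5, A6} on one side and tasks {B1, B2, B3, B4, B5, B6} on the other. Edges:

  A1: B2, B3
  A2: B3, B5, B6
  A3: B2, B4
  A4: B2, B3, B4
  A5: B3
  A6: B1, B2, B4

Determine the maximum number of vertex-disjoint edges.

5

Unit-capacity flow: source→left, listed edges, right→sink; max matching = max flow.
Augmenting path A1→B2 (+1); matched 1.
Augmenting path A2→B3 (+1); matched 2.
Augmenting path A3→B4 (+1); matched 3.
Augmenting path A6→B1 (+1); matched 4.
Augmenting path A4→B3→A2→B5 (+1); matched 5.
No augmenting path remains; maximum matching = 5.
König certificate: {A2, A6, B2, B3, B4} is a vertex cover of size 5 (every listed pair touches it), so no matching can be larger.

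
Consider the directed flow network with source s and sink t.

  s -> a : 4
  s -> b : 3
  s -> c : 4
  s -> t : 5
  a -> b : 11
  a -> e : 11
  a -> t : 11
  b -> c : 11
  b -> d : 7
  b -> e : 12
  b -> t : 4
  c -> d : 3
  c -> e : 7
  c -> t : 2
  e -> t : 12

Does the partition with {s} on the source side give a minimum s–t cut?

Yes — it is a minimum cut (capacity 16).

Given cut capacity: 4 + 3 + 4 + 5 = 16.
Augment s→t: bottleneck 5, flow now 5.
Augment s→a→t: bottleneck 4, flow now 9.
Augment s→b→t: bottleneck 3, flow now 12.
Augment s→c→t: bottleneck 2, flow now 14.
Augment s→c→e→t: bottleneck 2, flow now 16.
No augmenting path remains; maximum flow = 16.
Cut capacity 16 equals the max flow, so it is a minimum cut.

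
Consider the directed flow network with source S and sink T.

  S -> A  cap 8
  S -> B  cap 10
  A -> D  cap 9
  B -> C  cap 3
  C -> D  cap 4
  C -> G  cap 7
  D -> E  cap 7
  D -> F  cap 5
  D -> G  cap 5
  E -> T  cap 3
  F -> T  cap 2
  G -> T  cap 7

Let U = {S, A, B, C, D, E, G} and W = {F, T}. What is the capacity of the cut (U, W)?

Edges leaving {S, A, B, C, D, E, G}: D→F (5), E→T (3), G→T (7).
Cut capacity = 5 + 3 + 7 = 15.

15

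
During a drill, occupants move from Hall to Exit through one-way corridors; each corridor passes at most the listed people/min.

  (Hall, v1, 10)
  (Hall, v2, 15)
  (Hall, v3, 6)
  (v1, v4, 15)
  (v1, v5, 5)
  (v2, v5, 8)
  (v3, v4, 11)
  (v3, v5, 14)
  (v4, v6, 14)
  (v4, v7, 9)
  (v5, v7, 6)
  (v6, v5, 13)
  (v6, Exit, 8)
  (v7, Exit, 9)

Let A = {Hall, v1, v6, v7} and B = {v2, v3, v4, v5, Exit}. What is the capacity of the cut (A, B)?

71

Edges leaving {Hall, v1, v6, v7}: Hall→v2 (15), Hall→v3 (6), v1→v4 (15), v1→v5 (5), v6→v5 (13), v6→Exit (8), v7→Exit (9).
Cut capacity = 15 + 6 + 15 + 5 + 13 + 8 + 9 = 71.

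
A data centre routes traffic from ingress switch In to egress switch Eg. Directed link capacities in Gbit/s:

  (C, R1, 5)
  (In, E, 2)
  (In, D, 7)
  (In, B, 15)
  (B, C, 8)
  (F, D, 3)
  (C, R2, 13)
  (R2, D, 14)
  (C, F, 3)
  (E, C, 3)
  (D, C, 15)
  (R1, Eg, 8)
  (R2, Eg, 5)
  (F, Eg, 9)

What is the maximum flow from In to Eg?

Augment In→E→C→R2→Eg: bottleneck 2, flow now 2.
Augment In→B→C→R2→Eg: bottleneck 3, flow now 5.
Augment In→B→C→R1→Eg: bottleneck 5, flow now 10.
Augment In→D→C→F→Eg: bottleneck 3, flow now 13.
No augmenting path remains; maximum flow = 13.
In the residual graph, reachable from In: {In, E, B, D, C, R2}.
Min-cut edges: C→R1 (5), C→F (3), R2→Eg (5); capacity 5 + 3 + 5 = 13.
This cut is saturated, so no flow can exceed 13.

13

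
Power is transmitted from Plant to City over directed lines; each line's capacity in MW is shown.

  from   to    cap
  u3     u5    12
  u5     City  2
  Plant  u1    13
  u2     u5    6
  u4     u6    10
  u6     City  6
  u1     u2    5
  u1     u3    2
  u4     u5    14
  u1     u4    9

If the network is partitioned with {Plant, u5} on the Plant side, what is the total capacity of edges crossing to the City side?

15

Edges leaving {Plant, u5}: Plant→u1 (13), u5→City (2).
Cut capacity = 13 + 2 = 15.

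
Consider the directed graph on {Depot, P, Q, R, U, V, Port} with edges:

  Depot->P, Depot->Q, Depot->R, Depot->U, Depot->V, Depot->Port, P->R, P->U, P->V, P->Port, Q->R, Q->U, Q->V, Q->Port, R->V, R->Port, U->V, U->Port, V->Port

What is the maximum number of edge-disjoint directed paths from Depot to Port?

6

Assign every edge capacity 1; by Menger, the answer equals the max flow.
Path Depot→Port (+1); total 1.
Path Depot→P→Port (+1); total 2.
Path Depot→Q→Port (+1); total 3.
Path Depot→R→Port (+1); total 4.
Path Depot→U→Port (+1); total 5.
Path Depot→V→Port (+1); total 6.
No residual Depot→Port path; max flow = 6.
Certifying cut of size 6: {Depot→P, Depot→Port, Depot→Q, Depot→R, Depot→U, Depot→V}.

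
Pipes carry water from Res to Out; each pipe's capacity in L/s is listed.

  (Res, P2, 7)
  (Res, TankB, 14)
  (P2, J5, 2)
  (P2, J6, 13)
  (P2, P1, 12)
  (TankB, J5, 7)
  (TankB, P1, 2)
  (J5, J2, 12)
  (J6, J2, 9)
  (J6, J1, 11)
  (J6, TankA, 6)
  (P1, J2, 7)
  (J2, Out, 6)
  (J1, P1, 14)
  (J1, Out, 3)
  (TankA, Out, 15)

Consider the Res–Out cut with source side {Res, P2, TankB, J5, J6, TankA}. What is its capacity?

Edges leaving {Res, P2, TankB, J5, J6, TankA}: P2→P1 (12), TankB→P1 (2), J5→J2 (12), J6→J2 (9), J6→J1 (11), TankA→Out (15).
Cut capacity = 12 + 2 + 12 + 9 + 11 + 15 = 61.

61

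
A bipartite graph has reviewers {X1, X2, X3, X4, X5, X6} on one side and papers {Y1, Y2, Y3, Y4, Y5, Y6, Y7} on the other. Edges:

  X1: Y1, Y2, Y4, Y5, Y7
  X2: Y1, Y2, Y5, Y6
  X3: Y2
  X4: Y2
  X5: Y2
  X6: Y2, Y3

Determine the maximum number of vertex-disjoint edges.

Unit-capacity flow: source→left, listed edges, right→sink; max matching = max flow.
Augmenting path X1→Y1 (+1); matched 1.
Augmenting path X2→Y2 (+1); matched 2.
Augmenting path X6→Y3 (+1); matched 3.
Augmenting path X3→Y2→X2→Y5 (+1); matched 4.
No augmenting path remains; maximum matching = 4.
König certificate: {X1, X2, X6, Y2} is a vertex cover of size 4 (every listed pair touches it), so no matching can be larger.

4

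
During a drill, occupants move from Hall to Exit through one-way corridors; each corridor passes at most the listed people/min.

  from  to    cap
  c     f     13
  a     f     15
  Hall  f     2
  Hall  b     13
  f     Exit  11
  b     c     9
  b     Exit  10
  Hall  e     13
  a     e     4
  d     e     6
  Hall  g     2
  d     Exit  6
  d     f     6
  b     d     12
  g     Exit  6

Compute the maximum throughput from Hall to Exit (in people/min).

Augment Hall→b→Exit: bottleneck 10, flow now 10.
Augment Hall→f→Exit: bottleneck 2, flow now 12.
Augment Hall→g→Exit: bottleneck 2, flow now 14.
Augment Hall→b→d→Exit: bottleneck 3, flow now 17.
No augmenting path remains; maximum flow = 17.
In the residual graph, reachable from Hall: {Hall, e}.
Min-cut edges: Hall→b (13), Hall→f (2), Hall→g (2); capacity 13 + 2 + 2 = 17.
This cut is saturated, so no flow can exceed 17.

17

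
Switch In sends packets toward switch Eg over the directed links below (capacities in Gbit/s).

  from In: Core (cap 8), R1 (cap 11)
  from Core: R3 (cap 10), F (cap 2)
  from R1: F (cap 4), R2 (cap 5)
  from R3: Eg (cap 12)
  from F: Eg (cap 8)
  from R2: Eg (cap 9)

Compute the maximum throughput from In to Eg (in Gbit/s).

17

Augment In→Core→R3→Eg: bottleneck 8, flow now 8.
Augment In→R1→F→Eg: bottleneck 4, flow now 12.
Augment In→R1→R2→Eg: bottleneck 5, flow now 17.
No augmenting path remains; maximum flow = 17.
In the residual graph, reachable from In: {In, R1}.
Min-cut edges: In→Core (8), R1→F (4), R1→R2 (5); capacity 8 + 4 + 5 = 17.
This cut is saturated, so no flow can exceed 17.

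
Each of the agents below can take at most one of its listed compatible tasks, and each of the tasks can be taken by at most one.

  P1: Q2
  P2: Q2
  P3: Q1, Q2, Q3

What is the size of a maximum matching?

2

Unit-capacity flow: source→left, listed edges, right→sink; max matching = max flow.
Augmenting path P1→Q2 (+1); matched 1.
Augmenting path P3→Q1 (+1); matched 2.
No augmenting path remains; maximum matching = 2.
König certificate: {P3, Q2} is a vertex cover of size 2 (every listed pair touches it), so no matching can be larger.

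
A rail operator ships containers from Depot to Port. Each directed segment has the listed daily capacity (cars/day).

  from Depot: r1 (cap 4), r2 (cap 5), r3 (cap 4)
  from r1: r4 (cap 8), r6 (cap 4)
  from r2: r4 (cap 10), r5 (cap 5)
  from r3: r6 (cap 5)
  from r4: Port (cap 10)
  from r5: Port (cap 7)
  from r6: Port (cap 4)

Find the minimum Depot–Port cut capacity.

13

Augment Depot→r1→r4→Port: bottleneck 4, flow now 4.
Augment Depot→r2→r4→Port: bottleneck 5, flow now 9.
Augment Depot→r3→r6→Port: bottleneck 4, flow now 13.
No augmenting path remains; maximum flow = 13.
By max-flow min-cut, the minimum cut capacity equals the max flow.
In the residual graph, reachable from Depot: {Depot}.
Min-cut edges: Depot→r1 (4), Depot→r2 (5), Depot→r3 (4); capacity 4 + 5 + 4 = 13.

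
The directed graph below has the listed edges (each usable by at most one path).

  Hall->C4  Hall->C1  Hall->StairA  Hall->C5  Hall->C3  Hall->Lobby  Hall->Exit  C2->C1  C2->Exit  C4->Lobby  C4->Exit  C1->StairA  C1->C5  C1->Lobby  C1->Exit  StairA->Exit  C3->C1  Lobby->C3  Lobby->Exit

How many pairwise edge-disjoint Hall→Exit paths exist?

5

Assign every edge capacity 1; by Menger, the answer equals the max flow.
Path Hall→Exit (+1); total 1.
Path Hall→C4→Exit (+1); total 2.
Path Hall→C1→Exit (+1); total 3.
Path Hall→StairA→Exit (+1); total 4.
Path Hall→Lobby→Exit (+1); total 5.
No residual Hall→Exit path; max flow = 5.
Certifying cut of size 5: {C1→Exit, Hall→C4, Hall→Exit, Lobby→Exit, StairA→Exit}.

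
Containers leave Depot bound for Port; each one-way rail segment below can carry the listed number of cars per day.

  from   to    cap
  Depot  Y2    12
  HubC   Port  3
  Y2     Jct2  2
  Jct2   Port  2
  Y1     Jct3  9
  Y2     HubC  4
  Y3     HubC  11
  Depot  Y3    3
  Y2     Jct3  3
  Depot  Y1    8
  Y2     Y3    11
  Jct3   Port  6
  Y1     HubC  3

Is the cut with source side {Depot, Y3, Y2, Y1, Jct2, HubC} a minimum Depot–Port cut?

No — its capacity is 17, but the minimum cut has capacity 11.

Given cut capacity: 3 + 9 + 2 + 3 = 17.
Augment Depot→Y3→HubC→Port: bottleneck 3, flow now 3.
Augment Depot→Y2→Jct3→Port: bottleneck 3, flow now 6.
Augment Depot→Y2→Jct2→Port: bottleneck 2, flow now 8.
Augment Depot→Y1→Jct3→Port: bottleneck 3, flow now 11.
No augmenting path remains; maximum flow = 11.
In the residual graph, reachable from Depot: {Depot, Y3, Y2, Y1, Jct3, HubC}.
Min-cut edges: Y2→Jct2 (2), Jct3→Port (6), HubC→Port (3); capacity 2 + 6 + 3 = 11.
Cut capacity 17 exceeds the max flow 11, so it is not minimum.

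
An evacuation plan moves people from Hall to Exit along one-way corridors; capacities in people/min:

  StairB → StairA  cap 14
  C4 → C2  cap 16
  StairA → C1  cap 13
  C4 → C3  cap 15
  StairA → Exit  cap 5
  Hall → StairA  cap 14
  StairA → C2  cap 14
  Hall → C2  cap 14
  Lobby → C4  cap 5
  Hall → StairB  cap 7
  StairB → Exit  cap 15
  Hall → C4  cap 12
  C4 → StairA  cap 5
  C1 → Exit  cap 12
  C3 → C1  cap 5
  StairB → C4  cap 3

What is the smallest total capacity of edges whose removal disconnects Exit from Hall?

24

Augment Hall→StairB→Exit: bottleneck 7, flow now 7.
Augment Hall→StairA→Exit: bottleneck 5, flow now 12.
Augment Hall→StairA→C1→Exit: bottleneck 9, flow now 21.
Augment Hall→C4→C3→C1→Exit: bottleneck 3, flow now 24.
No augmenting path remains; maximum flow = 24.
By max-flow min-cut, the minimum cut capacity equals the max flow.
In the residual graph, reachable from Hall: {Hall, C4, C3, StairA, C2, C1}.
Min-cut edges: Hall→StairB (7), StairA→Exit (5), C1→Exit (12); capacity 7 + 5 + 12 = 24.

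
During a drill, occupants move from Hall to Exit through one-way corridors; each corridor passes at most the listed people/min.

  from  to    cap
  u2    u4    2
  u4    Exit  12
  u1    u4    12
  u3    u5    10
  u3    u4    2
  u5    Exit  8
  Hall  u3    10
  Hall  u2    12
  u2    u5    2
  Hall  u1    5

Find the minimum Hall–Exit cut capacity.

Augment Hall→u1→u4→Exit: bottleneck 5, flow now 5.
Augment Hall→u2→u4→Exit: bottleneck 2, flow now 7.
Augment Hall→u2→u5→Exit: bottleneck 2, flow now 9.
Augment Hall→u3→u4→Exit: bottleneck 2, flow now 11.
Augment Hall→u3→u5→Exit: bottleneck 6, flow now 17.
No augmenting path remains; maximum flow = 17.
By max-flow min-cut, the minimum cut capacity equals the max flow.
In the residual graph, reachable from Hall: {Hall, u2, u3, u5}.
Min-cut edges: Hall→u1 (5), u2→u4 (2), u3→u4 (2), u5→Exit (8); capacity 5 + 2 + 2 + 8 = 17.

17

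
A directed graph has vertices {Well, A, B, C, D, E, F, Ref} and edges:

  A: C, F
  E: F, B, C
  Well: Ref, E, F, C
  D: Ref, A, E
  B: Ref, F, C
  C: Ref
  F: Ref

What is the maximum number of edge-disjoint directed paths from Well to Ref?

Assign every edge capacity 1; by Menger, the answer equals the max flow.
Path Well→Ref (+1); total 1.
Path Well→C→Ref (+1); total 2.
Path Well→F→Ref (+1); total 3.
Path Well→E→B→Ref (+1); total 4.
No residual Well→Ref path; max flow = 4.
Certifying cut of size 4: {Well→C, Well→E, Well→F, Well→Ref}.

4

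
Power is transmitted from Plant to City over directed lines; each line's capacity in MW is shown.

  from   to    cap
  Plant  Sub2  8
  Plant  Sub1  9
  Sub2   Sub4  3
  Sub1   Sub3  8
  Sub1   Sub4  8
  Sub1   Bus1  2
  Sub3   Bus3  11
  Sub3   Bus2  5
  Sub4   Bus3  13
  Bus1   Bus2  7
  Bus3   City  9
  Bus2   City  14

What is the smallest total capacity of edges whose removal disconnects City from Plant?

12

Augment Plant→Sub2→Sub4→Bus3→City: bottleneck 3, flow now 3.
Augment Plant→Sub1→Sub3→Bus3→City: bottleneck 6, flow now 9.
Augment Plant→Sub1→Sub3→Bus2→City: bottleneck 2, flow now 11.
Augment Plant→Sub1→Bus1→Bus2→City: bottleneck 1, flow now 12.
No augmenting path remains; maximum flow = 12.
By max-flow min-cut, the minimum cut capacity equals the max flow.
In the residual graph, reachable from Plant: {Plant, Sub2}.
Min-cut edges: Plant→Sub1 (9), Sub2→Sub4 (3); capacity 9 + 3 = 12.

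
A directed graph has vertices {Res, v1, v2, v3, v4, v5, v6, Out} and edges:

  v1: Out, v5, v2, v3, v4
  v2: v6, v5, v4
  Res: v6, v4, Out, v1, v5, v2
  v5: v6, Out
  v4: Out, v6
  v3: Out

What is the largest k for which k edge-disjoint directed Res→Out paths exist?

Assign every edge capacity 1; by Menger, the answer equals the max flow.
Path Res→Out (+1); total 1.
Path Res→v1→Out (+1); total 2.
Path Res→v4→Out (+1); total 3.
Path Res→v5→Out (+1); total 4.
No residual Res→Out path; max flow = 4.
Certifying cut of size 4: {Res→Out, Res→v1, v4→Out, v5→Out}.

4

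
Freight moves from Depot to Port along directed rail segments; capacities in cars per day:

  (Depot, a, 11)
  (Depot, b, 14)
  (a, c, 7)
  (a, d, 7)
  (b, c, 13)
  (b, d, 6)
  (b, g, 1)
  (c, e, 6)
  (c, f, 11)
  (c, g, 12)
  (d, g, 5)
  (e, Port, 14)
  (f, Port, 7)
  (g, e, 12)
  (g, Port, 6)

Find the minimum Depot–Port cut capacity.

Augment Depot→b→g→Port: bottleneck 1, flow now 1.
Augment Depot→a→c→e→Port: bottleneck 6, flow now 7.
Augment Depot→a→c→f→Port: bottleneck 1, flow now 8.
Augment Depot→a→d→g→Port: bottleneck 4, flow now 12.
Augment Depot→b→c→f→Port: bottleneck 6, flow now 18.
Augment Depot→b→c→g→Port: bottleneck 1, flow now 19.
Augment Depot→b→c→g→e→Port: bottleneck 6, flow now 25.
No augmenting path remains; maximum flow = 25.
By max-flow min-cut, the minimum cut capacity equals the max flow.
In the residual graph, reachable from Depot: {Depot}.
Min-cut edges: Depot→a (11), Depot→b (14); capacity 11 + 14 = 25.

25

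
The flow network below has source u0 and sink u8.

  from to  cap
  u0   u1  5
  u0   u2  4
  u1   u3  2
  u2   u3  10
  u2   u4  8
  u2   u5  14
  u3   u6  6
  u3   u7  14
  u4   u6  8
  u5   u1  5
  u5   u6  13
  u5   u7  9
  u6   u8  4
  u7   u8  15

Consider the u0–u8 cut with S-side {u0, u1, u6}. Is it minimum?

Given cut capacity: 4 + 2 + 4 = 10.
Augment u0→u1→u3→u6→u8: bottleneck 2, flow now 2.
Augment u0→u2→u3→u6→u8: bottleneck 2, flow now 4.
Augment u0→u2→u3→u7→u8: bottleneck 2, flow now 6.
No augmenting path remains; maximum flow = 6.
In the residual graph, reachable from u0: {u0, u1}.
Min-cut edges: u0→u2 (4), u1→u3 (2); capacity 4 + 2 = 6.
Cut capacity 10 exceeds the max flow 6, so it is not minimum.

No — its capacity is 10, but the minimum cut has capacity 6.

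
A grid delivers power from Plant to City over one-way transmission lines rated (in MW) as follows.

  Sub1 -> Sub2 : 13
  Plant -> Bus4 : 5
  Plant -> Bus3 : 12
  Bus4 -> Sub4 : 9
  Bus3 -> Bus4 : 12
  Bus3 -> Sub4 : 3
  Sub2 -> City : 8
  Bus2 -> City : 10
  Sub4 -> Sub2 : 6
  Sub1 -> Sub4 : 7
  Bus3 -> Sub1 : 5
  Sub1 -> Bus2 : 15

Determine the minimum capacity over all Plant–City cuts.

11

Augment Plant→Bus4→Sub4→Sub2→City: bottleneck 5, flow now 5.
Augment Plant→Bus3→Sub4→Sub2→City: bottleneck 1, flow now 6.
Augment Plant→Bus3→Sub1→Sub2→City: bottleneck 2, flow now 8.
Augment Plant→Bus3→Sub1→Bus2→City: bottleneck 3, flow now 11.
No augmenting path remains; maximum flow = 11.
By max-flow min-cut, the minimum cut capacity equals the max flow.
In the residual graph, reachable from Plant: {Plant, Bus4, Bus3, Sub4}.
Min-cut edges: Bus3→Sub1 (5), Sub4→Sub2 (6); capacity 5 + 6 = 11.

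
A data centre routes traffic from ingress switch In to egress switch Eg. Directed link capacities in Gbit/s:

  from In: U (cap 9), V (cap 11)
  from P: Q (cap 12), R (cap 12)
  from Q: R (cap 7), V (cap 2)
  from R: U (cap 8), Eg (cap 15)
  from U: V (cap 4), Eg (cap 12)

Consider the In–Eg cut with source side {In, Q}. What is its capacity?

Edges leaving {In, Q}: In→U (9), In→V (11), Q→R (7), Q→V (2).
Cut capacity = 9 + 11 + 7 + 2 = 29.

29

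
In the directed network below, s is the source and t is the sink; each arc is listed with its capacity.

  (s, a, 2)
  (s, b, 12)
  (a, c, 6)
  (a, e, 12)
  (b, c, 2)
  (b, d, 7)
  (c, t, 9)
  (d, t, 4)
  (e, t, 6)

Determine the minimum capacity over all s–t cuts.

Augment s→a→c→t: bottleneck 2, flow now 2.
Augment s→b→c→t: bottleneck 2, flow now 4.
Augment s→b→d→t: bottleneck 4, flow now 8.
No augmenting path remains; maximum flow = 8.
By max-flow min-cut, the minimum cut capacity equals the max flow.
In the residual graph, reachable from s: {s, b, d}.
Min-cut edges: s→a (2), b→c (2), d→t (4); capacity 2 + 2 + 4 = 8.

8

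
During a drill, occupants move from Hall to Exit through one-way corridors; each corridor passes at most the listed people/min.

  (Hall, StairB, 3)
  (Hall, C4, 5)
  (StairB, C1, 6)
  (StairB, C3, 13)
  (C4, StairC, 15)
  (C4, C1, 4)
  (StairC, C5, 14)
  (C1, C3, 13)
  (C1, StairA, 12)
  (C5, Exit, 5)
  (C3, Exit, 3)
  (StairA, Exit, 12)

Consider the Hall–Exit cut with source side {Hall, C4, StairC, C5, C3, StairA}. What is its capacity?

Edges leaving {Hall, C4, StairC, C5, C3, StairA}: Hall→StairB (3), C4→C1 (4), C5→Exit (5), C3→Exit (3), StairA→Exit (12).
Cut capacity = 3 + 4 + 5 + 3 + 12 = 27.

27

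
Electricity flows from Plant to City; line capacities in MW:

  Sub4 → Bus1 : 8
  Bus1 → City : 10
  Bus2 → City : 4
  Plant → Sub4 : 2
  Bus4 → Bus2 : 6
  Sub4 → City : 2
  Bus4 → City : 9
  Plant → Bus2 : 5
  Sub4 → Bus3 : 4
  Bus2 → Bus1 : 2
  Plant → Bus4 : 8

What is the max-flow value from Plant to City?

Augment Plant→Bus4→City: bottleneck 8, flow now 8.
Augment Plant→Bus2→City: bottleneck 4, flow now 12.
Augment Plant→Sub4→City: bottleneck 2, flow now 14.
Augment Plant→Bus2→Bus1→City: bottleneck 1, flow now 15.
No augmenting path remains; maximum flow = 15.
In the residual graph, reachable from Plant: {Plant}.
Min-cut edges: Plant→Bus4 (8), Plant→Bus2 (5), Plant→Sub4 (2); capacity 8 + 5 + 2 = 15.
This cut is saturated, so no flow can exceed 15.

15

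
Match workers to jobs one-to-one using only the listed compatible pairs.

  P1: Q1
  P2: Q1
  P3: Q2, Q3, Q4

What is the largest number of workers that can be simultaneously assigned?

Unit-capacity flow: source→left, listed edges, right→sink; max matching = max flow.
Augmenting path P1→Q1 (+1); matched 1.
Augmenting path P3→Q2 (+1); matched 2.
No augmenting path remains; maximum matching = 2.
König certificate: {P3, Q1} is a vertex cover of size 2 (every listed pair touches it), so no matching can be larger.

2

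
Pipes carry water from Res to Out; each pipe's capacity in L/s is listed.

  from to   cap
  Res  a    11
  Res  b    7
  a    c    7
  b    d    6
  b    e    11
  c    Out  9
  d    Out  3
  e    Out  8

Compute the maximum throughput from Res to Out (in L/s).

14

Augment Res→a→c→Out: bottleneck 7, flow now 7.
Augment Res→b→d→Out: bottleneck 3, flow now 10.
Augment Res→b→e→Out: bottleneck 4, flow now 14.
No augmenting path remains; maximum flow = 14.
In the residual graph, reachable from Res: {Res, a}.
Min-cut edges: Res→b (7), a→c (7); capacity 7 + 7 = 14.
This cut is saturated, so no flow can exceed 14.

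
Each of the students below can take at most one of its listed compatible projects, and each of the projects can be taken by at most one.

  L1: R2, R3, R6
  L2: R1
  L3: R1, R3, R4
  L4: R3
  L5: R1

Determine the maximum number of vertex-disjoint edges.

4

Unit-capacity flow: source→left, listed edges, right→sink; max matching = max flow.
Augmenting path L1→R2 (+1); matched 1.
Augmenting path L2→R1 (+1); matched 2.
Augmenting path L3→R3 (+1); matched 3.
Augmenting path L4→R3→L3→R4 (+1); matched 4.
No augmenting path remains; maximum matching = 4.
König certificate: {L1, L3, L4, R1} is a vertex cover of size 4 (every listed pair touches it), so no matching can be larger.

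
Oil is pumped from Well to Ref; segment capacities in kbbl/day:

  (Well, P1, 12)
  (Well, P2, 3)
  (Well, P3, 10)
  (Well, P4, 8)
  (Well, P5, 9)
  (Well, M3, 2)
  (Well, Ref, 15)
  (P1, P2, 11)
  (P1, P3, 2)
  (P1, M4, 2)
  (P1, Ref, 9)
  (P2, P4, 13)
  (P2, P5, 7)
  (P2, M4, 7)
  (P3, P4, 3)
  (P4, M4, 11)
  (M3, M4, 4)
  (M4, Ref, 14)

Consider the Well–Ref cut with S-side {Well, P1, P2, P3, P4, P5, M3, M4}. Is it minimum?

Given cut capacity: 15 + 9 + 14 = 38.
Augment Well→Ref: bottleneck 15, flow now 15.
Augment Well→P1→Ref: bottleneck 9, flow now 24.
Augment Well→P1→M4→Ref: bottleneck 2, flow now 26.
Augment Well→P2→M4→Ref: bottleneck 3, flow now 29.
Augment Well→P4→M4→Ref: bottleneck 8, flow now 37.
Augment Well→M3→M4→Ref: bottleneck 1, flow now 38.
No augmenting path remains; maximum flow = 38.
Cut capacity 38 equals the max flow, so it is a minimum cut.

Yes — it is a minimum cut (capacity 38).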